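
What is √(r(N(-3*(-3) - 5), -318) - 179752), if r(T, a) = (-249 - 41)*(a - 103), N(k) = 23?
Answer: I*√57662 ≈ 240.13*I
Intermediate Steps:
r(T, a) = 29870 - 290*a (r(T, a) = -290*(-103 + a) = 29870 - 290*a)
√(r(N(-3*(-3) - 5), -318) - 179752) = √((29870 - 290*(-318)) - 179752) = √((29870 + 92220) - 179752) = √(122090 - 179752) = √(-57662) = I*√57662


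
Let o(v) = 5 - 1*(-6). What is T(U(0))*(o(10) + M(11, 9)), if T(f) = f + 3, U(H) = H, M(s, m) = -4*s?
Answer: -99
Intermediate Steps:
T(f) = 3 + f
o(v) = 11 (o(v) = 5 + 6 = 11)
T(U(0))*(o(10) + M(11, 9)) = (3 + 0)*(11 - 4*11) = 3*(11 - 44) = 3*(-33) = -99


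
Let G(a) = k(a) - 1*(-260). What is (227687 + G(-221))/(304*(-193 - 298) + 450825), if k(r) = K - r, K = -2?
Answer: 228166/301561 ≈ 0.75662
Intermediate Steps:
k(r) = -2 - r
G(a) = 258 - a (G(a) = (-2 - a) - 1*(-260) = (-2 - a) + 260 = 258 - a)
(227687 + G(-221))/(304*(-193 - 298) + 450825) = (227687 + (258 - 1*(-221)))/(304*(-193 - 298) + 450825) = (227687 + (258 + 221))/(304*(-491) + 450825) = (227687 + 479)/(-149264 + 450825) = 228166/301561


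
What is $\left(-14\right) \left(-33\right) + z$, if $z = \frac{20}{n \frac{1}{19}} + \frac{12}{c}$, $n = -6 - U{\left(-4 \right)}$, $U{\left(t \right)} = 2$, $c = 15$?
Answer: $\frac{4153}{10} \approx 415.3$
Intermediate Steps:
$n = -8$ ($n = -6 - 2 = -8$)
$z = - \frac{467}{10}$ ($z = \frac{20}{\left(-8\right) \frac{1}{19}} + \frac{12}{15} = \frac{20}{\left(-8\right) \frac{1}{19}} + 12 \cdot \frac{1}{15} = \frac{20}{- \frac{8}{19}} + \frac{4}{5} = 20 \left(- \frac{19}{8}\right) + \frac{4}{5} = - \frac{95}{2} + \frac{4}{5} = - \frac{467}{10} \approx -46.7$)
$\left(-14\right) \left(-33\right) + z = \left(-14\right) \left(-33\right) - \frac{467}{10} = 462 - \frac{467}{10} = \frac{4153}{10}$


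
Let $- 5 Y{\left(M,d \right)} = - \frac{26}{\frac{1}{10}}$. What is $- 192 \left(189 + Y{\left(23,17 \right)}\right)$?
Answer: $-46272$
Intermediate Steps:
$Y{\left(M,d \right)} = 52$ ($Y{\left(M,d \right)} = - \frac{\left(-26\right) \frac{1}{\frac{1}{10}}}{5} = - \frac{\left(-26\right) 10}{5} = \left(- \frac{1}{5}\right) \left(-260\right) = 52$)
$- 192 \left(189 + Y{\left(23,17 \right)}\right) = - 192 \left(189 + 52\right) = \left(-192\right) 241 = -46272$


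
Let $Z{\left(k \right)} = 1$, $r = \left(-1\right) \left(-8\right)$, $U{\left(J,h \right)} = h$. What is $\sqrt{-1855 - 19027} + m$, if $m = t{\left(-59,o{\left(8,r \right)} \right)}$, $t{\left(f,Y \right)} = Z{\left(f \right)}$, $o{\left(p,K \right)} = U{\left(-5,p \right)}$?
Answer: $1 + i \sqrt{20882} \approx 1.0 + 144.51 i$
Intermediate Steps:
$r = 8$
$o{\left(p,K \right)} = p$
$t{\left(f,Y \right)} = 1$
$m = 1$
$\sqrt{-1855 - 19027} + m = \sqrt{-1855 - 19027} + 1 = \sqrt{-20882} + 1 = i \sqrt{20882} + 1 = 1 + i \sqrt{20882}$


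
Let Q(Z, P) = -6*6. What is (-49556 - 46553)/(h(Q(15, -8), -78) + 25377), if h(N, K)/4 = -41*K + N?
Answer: -7393/2925 ≈ -2.5275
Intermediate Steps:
Q(Z, P) = -36
h(N, K) = -164*K + 4*N (h(N, K) = 4*(-41*K + N) = 4*(N - 41*K) = -164*K + 4*N)
(-49556 - 46553)/(h(Q(15, -8), -78) + 25377) = (-49556 - 46553)/((-164*(-78) + 4*(-36)) + 25377) = -96109/((12792 - 144) + 25377) = -96109/(12648 + 25377) = -96109/38025 = -96109*1/38025 = -7393/2925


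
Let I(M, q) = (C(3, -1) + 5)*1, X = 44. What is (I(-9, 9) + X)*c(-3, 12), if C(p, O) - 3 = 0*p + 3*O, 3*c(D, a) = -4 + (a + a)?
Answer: 980/3 ≈ 326.67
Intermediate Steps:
c(D, a) = -4/3 + 2*a/3 (c(D, a) = (-4 + (a + a))/3 = (-4 + 2*a)/3 = -4/3 + 2*a/3)
C(p, O) = 3 + 3*O (C(p, O) = 3 + (0*p + 3*O) = 3 + (0 + 3*O) = 3 + 3*O)
I(M, q) = 5 (I(M, q) = ((3 + 3*(-1)) + 5)*1 = ((3 - 3) + 5)*1 = (0 + 5)*1 = 5*1 = 5)
(I(-9, 9) + X)*c(-3, 12) = (5 + 44)*(-4/3 + (⅔)*12) = 49*(-4/3 + 8) = 49*(20/3) = 980/3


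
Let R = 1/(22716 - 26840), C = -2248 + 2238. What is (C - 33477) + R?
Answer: -138100389/4124 ≈ -33487.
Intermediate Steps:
C = -10
R = -1/4124 (R = 1/(-4124) = -1/4124 ≈ -0.00024248)
(C - 33477) + R = (-10 - 33477) - 1/4124 = -33487 - 1/4124 = -138100389/4124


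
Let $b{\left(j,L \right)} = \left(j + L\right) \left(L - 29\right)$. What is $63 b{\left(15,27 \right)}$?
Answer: $-5292$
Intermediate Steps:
$b{\left(j,L \right)} = \left(-29 + L\right) \left(L + j\right)$ ($b{\left(j,L \right)} = \left(L + j\right) \left(-29 + L\right) = \left(-29 + L\right) \left(L + j\right)$)
$63 b{\left(15,27 \right)} = 63 \left(27^{2} - 783 - 435 + 27 \cdot 15\right) = 63 \left(729 - 783 - 435 + 405\right) = 63 \left(-84\right) = -5292$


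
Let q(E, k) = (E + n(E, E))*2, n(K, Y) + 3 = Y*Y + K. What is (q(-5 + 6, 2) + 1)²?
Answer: 1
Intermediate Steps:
n(K, Y) = -3 + K + Y² (n(K, Y) = -3 + (Y*Y + K) = -3 + (Y² + K) = -3 + (K + Y²) = -3 + K + Y²)
q(E, k) = -6 + 2*E² + 4*E (q(E, k) = (E + (-3 + E + E²))*2 = (-3 + E² + 2*E)*2 = -6 + 2*E² + 4*E)
(q(-5 + 6, 2) + 1)² = ((-6 + 2*(-5 + 6)² + 4*(-5 + 6)) + 1)² = ((-6 + 2*1² + 4*1) + 1)² = ((-6 + 2*1 + 4) + 1)² = ((-6 + 2 + 4) + 1)² = (0 + 1)² = 1² = 1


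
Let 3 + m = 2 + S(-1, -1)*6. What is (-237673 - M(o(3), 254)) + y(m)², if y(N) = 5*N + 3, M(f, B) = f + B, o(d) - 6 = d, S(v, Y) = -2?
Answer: -234092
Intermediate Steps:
o(d) = 6 + d
M(f, B) = B + f
m = -13 (m = -3 + (2 - 2*6) = -3 + (2 - 12) = -3 - 10 = -13)
y(N) = 3 + 5*N
(-237673 - M(o(3), 254)) + y(m)² = (-237673 - (254 + (6 + 3))) + (3 + 5*(-13))² = (-237673 - (254 + 9)) + (3 - 65)² = (-237673 - 1*263) + (-62)² = (-237673 - 263) + 3844 = -237936 + 3844 = -234092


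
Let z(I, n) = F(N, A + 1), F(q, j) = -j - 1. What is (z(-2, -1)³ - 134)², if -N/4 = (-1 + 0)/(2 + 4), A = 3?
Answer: 67081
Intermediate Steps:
N = ⅔ (N = -4*(-1 + 0)/(2 + 4) = -(-4)/6 = -4*(-⅙) = ⅔ ≈ 0.66667)
F(q, j) = -1 - j
z(I, n) = -5 (z(I, n) = -1 - (3 + 1) = -1 - 1*4 = -1 - 4 = -5)
(z(-2, -1)³ - 134)² = ((-5)³ - 134)² = (-125 - 134)² = (-259)² = 67081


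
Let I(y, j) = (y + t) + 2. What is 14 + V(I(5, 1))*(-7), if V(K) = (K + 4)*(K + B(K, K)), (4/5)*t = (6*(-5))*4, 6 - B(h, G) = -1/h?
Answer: -19061014/143 ≈ -1.3329e+5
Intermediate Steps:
B(h, G) = 6 + 1/h (B(h, G) = 6 - (-1)/h = 6 + 1/h)
t = -150 (t = 5*((6*(-5))*4)/4 = 5*(-30*4)/4 = (5/4)*(-120) = -150)
I(y, j) = -148 + y (I(y, j) = (y - 150) + 2 = (-150 + y) + 2 = -148 + y)
V(K) = (4 + K)*(6 + K + 1/K) (V(K) = (K + 4)*(K + (6 + 1/K)) = (4 + K)*(6 + K + 1/K))
14 + V(I(5, 1))*(-7) = 14 + (25 + (-148 + 5)**2 + 4/(-148 + 5) + 10*(-148 + 5))*(-7) = 14 + (25 + (-143)**2 + 4/(-143) + 10*(-143))*(-7) = 14 + (25 + 20449 + 4*(-1/143) - 1430)*(-7) = 14 + (25 + 20449 - 4/143 - 1430)*(-7) = 14 + (2723288/143)*(-7) = 14 - 19063016/143 = -19061014/143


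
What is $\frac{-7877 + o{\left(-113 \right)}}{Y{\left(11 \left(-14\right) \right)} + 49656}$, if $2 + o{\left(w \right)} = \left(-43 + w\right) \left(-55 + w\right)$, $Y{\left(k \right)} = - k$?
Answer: $\frac{18329}{49810} \approx 0.36798$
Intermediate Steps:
$o{\left(w \right)} = -2 + \left(-55 + w\right) \left(-43 + w\right)$ ($o{\left(w \right)} = -2 + \left(-43 + w\right) \left(-55 + w\right) = -2 + \left(-55 + w\right) \left(-43 + w\right)$)
$\frac{-7877 + o{\left(-113 \right)}}{Y{\left(11 \left(-14\right) \right)} + 49656} = \frac{-7877 + \left(2363 + \left(-113\right)^{2} - -11074\right)}{- 11 \left(-14\right) + 49656} = \frac{-7877 + \left(2363 + 12769 + 11074\right)}{\left(-1\right) \left(-154\right) + 49656} = \frac{-7877 + 26206}{154 + 49656} = \frac{18329}{49810}$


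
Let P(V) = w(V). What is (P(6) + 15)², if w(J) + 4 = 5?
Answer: 256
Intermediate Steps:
w(J) = 1 (w(J) = -4 + 5 = 1)
P(V) = 1
(P(6) + 15)² = (1 + 15)² = 16² = 256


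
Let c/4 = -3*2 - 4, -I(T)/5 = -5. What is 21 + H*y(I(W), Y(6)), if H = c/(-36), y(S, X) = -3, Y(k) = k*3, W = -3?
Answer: 53/3 ≈ 17.667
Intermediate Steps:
Y(k) = 3*k
I(T) = 25 (I(T) = -5*(-5) = 25)
c = -40 (c = 4*(-3*2 - 4) = 4*(-6 - 4) = 4*(-10) = -40)
H = 10/9 (H = -40/(-36) = -40*(-1/36) = 10/9 ≈ 1.1111)
21 + H*y(I(W), Y(6)) = 21 + (10/9)*(-3) = 21 - 10/3 = 53/3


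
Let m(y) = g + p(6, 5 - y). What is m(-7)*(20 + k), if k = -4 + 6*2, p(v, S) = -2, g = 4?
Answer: 56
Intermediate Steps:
k = 8 (k = -4 + 12 = 8)
m(y) = 2 (m(y) = 4 - 2 = 2)
m(-7)*(20 + k) = 2*(20 + 8) = 2*28 = 56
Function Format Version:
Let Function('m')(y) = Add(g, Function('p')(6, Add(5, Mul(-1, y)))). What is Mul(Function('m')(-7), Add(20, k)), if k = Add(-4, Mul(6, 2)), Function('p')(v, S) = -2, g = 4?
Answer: 56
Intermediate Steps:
k = 8 (k = Add(-4, 12) = 8)
Function('m')(y) = 2 (Function('m')(y) = Add(4, -2) = 2)
Mul(Function('m')(-7), Add(20, k)) = Mul(2, Add(20, 8)) = Mul(2, 28) = 56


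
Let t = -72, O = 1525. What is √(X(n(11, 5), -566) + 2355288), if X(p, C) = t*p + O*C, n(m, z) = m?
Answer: √1491346 ≈ 1221.2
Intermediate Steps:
X(p, C) = -72*p + 1525*C
√(X(n(11, 5), -566) + 2355288) = √((-72*11 + 1525*(-566)) + 2355288) = √((-792 - 863150) + 2355288) = √(-863942 + 2355288) = √1491346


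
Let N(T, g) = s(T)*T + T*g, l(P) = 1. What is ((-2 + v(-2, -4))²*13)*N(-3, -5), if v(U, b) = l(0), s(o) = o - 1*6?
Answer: 546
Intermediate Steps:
s(o) = -6 + o (s(o) = o - 6 = -6 + o)
v(U, b) = 1
N(T, g) = T*g + T*(-6 + T) (N(T, g) = (-6 + T)*T + T*g = T*(-6 + T) + T*g = T*g + T*(-6 + T))
((-2 + v(-2, -4))²*13)*N(-3, -5) = ((-2 + 1)²*13)*(-3*(-6 - 3 - 5)) = ((-1)²*13)*(-3*(-14)) = (1*13)*42 = 13*42 = 546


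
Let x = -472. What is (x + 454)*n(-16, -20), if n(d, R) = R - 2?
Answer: 396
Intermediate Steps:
n(d, R) = -2 + R
(x + 454)*n(-16, -20) = (-472 + 454)*(-2 - 20) = -18*(-22) = 396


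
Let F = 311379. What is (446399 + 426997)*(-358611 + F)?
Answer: -41252239872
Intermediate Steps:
(446399 + 426997)*(-358611 + F) = (446399 + 426997)*(-358611 + 311379) = 873396*(-47232) = -41252239872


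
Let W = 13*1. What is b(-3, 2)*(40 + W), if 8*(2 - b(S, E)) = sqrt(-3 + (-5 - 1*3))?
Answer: 106 - 53*I*sqrt(11)/8 ≈ 106.0 - 21.973*I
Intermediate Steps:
W = 13
b(S, E) = 2 - I*sqrt(11)/8 (b(S, E) = 2 - sqrt(-3 + (-5 - 1*3))/8 = 2 - sqrt(-3 + (-5 - 3))/8 = 2 - sqrt(-3 - 8)/8 = 2 - I*sqrt(11)/8)
b(-3, 2)*(40 + W) = (2 - I*sqrt(11)/8)*(40 + 13) = (2 - I*sqrt(11)/8)*53 = 106 - 53*I*sqrt(11)/8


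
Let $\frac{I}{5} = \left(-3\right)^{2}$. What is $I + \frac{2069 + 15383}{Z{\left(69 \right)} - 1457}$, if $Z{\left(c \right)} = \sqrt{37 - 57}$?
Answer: $\frac{70101541}{2122869} - \frac{34904 i \sqrt{5}}{2122869} \approx 33.022 - 0.036765 i$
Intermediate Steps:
$Z{\left(c \right)} = 2 i \sqrt{5}$ ($Z{\left(c \right)} = \sqrt{-20} = 2 i \sqrt{5}$)
$I = 45$ ($I = 5 \left(-3\right)^{2} = 5 \cdot 9 = 45$)
$I + \frac{2069 + 15383}{Z{\left(69 \right)} - 1457} = 45 + \frac{2069 + 15383}{2 i \sqrt{5} - 1457} = 45 + \frac{17452}{-1457 + 2 i \sqrt{5}}$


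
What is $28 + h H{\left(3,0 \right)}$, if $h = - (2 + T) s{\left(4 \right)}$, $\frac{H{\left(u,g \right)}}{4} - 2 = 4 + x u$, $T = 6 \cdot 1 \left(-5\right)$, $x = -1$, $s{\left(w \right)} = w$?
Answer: $1372$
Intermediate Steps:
$T = -30$ ($T = 6 \left(-5\right) = -30$)
$H{\left(u,g \right)} = 24 - 4 u$ ($H{\left(u,g \right)} = 8 + 4 \left(4 - u\right) = 8 - \left(-16 + 4 u\right) = 24 - 4 u$)
$h = 112$ ($h = - (2 - 30) 4 = \left(-1\right) \left(-28\right) 4 = 28 \cdot 4 = 112$)
$28 + h H{\left(3,0 \right)} = 28 + 112 \left(24 - 12\right) = 28 + 112 \cdot 12 = 28 + 1344 = 1372$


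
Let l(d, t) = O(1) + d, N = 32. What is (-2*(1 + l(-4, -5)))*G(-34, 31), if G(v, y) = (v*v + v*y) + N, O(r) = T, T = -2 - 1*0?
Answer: 1340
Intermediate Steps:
T = -2 (T = -2 + 0 = -2)
O(r) = -2
l(d, t) = -2 + d
G(v, y) = 32 + v**2 + v*y (G(v, y) = (v*v + v*y) + 32 = (v**2 + v*y) + 32 = 32 + v**2 + v*y)
(-2*(1 + l(-4, -5)))*G(-34, 31) = (-2*(1 + (-2 - 4)))*(32 + (-34)**2 - 34*31) = (-2*(1 - 6))*(32 + 1156 - 1054) = -2*(-5)*134 = 10*134 = 1340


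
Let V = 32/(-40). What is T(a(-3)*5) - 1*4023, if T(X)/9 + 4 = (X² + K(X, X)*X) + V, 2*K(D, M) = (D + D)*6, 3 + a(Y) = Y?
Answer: 263169/5 ≈ 52634.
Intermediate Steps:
a(Y) = -3 + Y
V = -⅘ (V = 32*(-1/40) = -⅘ ≈ -0.80000)
K(D, M) = 6*D (K(D, M) = ((D + D)*6)/2 = ((2*D)*6)/2 = (12*D)/2 = 6*D)
T(X) = -216/5 + 63*X² (T(X) = -36 + 9*((X² + (6*X)*X) - ⅘) = -36 + 9*((X² + 6*X²) - ⅘) = -36 + 9*(7*X² - ⅘) = -36 + 9*(-⅘ + 7*X²) = -36 + (-36/5 + 63*X²) = -216/5 + 63*X²)
T(a(-3)*5) - 1*4023 = (-216/5 + 63*((-3 - 3)*5)²) - 1*4023 = (-216/5 + 63*(-6*5)²) - 4023 = (-216/5 + 63*(-30)²) - 4023 = (-216/5 + 63*900) - 4023 = (-216/5 + 56700) - 4023 = 283284/5 - 4023 = 263169/5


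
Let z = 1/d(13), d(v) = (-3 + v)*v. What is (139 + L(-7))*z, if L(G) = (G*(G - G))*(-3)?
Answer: 139/130 ≈ 1.0692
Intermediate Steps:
d(v) = v*(-3 + v)
L(G) = 0 (L(G) = (G*0)*(-3) = 0*(-3) = 0)
z = 1/130 (z = 1/(13*(-3 + 13)) = 1/(13*10) = 1/130 ≈ 0.0076923)
(139 + L(-7))*z = (139 + 0)*(1/130) = 139*(1/130) = 139/130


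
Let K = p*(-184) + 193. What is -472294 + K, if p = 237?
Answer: -515709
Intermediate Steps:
K = -43415 (K = 237*(-184) + 193 = -43608 + 193 = -43415)
-472294 + K = -472294 - 43415 = -515709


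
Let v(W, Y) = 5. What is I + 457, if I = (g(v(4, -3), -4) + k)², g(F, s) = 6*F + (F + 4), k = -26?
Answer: 626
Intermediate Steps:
g(F, s) = 4 + 7*F (g(F, s) = 6*F + (4 + F) = 4 + 7*F)
I = 169 (I = ((4 + 7*5) - 26)² = ((4 + 35) - 26)² = (39 - 26)² = 13² = 169)
I + 457 = 169 + 457 = 626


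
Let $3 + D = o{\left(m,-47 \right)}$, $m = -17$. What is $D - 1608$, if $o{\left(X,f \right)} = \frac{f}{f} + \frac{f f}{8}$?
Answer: $- \frac{10671}{8} \approx -1333.9$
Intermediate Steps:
$o{\left(X,f \right)} = 1 + \frac{f^{2}}{8}$ ($o{\left(X,f \right)} = 1 + f^{2} \cdot \frac{1}{8} = 1 + \frac{f^{2}}{8}$)
$D = \frac{2193}{8}$ ($D = -3 + \left(1 + \frac{\left(-47\right)^{2}}{8}\right) = -3 + \left(1 + \frac{1}{8} \cdot 2209\right) = -3 + \left(1 + \frac{2209}{8}\right) = -3 + \frac{2217}{8} = \frac{2193}{8} \approx 274.13$)
$D - 1608 = \frac{2193}{8} - 1608 = - \frac{10671}{8}$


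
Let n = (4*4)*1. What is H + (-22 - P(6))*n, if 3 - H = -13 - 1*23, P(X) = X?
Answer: -409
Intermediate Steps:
H = 39 (H = 3 - (-13 - 1*23) = 3 - (-13 - 23) = 3 - 1*(-36) = 3 + 36 = 39)
n = 16 (n = 16*1 = 16)
H + (-22 - P(6))*n = 39 + (-22 - 1*6)*16 = 39 + (-22 - 6)*16 = 39 - 28*16 = 39 - 448 = -409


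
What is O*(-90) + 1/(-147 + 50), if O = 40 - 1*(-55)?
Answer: -829351/97 ≈ -8550.0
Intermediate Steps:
O = 95 (O = 40 + 55 = 95)
O*(-90) + 1/(-147 + 50) = 95*(-90) + 1/(-147 + 50) = -8550 + 1/(-97) = -8550 - 1/97 = -829351/97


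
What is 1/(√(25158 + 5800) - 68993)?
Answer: -68993/4760003091 - √30958/4760003091 ≈ -1.4531e-5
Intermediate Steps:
1/(√(25158 + 5800) - 68993) = 1/(√30958 - 68993) = 1/(-68993 + √30958)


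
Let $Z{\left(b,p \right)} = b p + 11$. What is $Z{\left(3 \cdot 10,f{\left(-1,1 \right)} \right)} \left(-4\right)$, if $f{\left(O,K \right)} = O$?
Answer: $76$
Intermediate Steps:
$Z{\left(b,p \right)} = 11 + b p$
$Z{\left(3 \cdot 10,f{\left(-1,1 \right)} \right)} \left(-4\right) = \left(11 + 3 \cdot 10 \left(-1\right)\right) \left(-4\right) = \left(11 + 30 \left(-1\right)\right) \left(-4\right) = \left(11 - 30\right) \left(-4\right) = \left(-19\right) \left(-4\right) = 76$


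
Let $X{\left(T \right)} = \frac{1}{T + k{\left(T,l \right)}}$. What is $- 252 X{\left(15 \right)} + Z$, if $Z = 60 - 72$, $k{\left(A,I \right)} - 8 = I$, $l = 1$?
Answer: $- \frac{45}{2} \approx -22.5$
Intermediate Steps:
$k{\left(A,I \right)} = 8 + I$
$X{\left(T \right)} = \frac{1}{9 + T}$ ($X{\left(T \right)} = \frac{1}{T + \left(8 + 1\right)} = \frac{1}{T + 9} = \frac{1}{9 + T}$)
$Z = -12$
$- 252 X{\left(15 \right)} + Z = - \frac{252}{9 + 15} - 12 = - \frac{252}{24} - 12 = \left(-252\right) \frac{1}{24} - 12 = - \frac{21}{2} - 12 = - \frac{45}{2}$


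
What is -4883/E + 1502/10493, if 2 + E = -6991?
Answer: 8820115/10482507 ≈ 0.84141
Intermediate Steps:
E = -6993 (E = -2 - 6991 = -6993)
-4883/E + 1502/10493 = -4883/(-6993) + 1502/10493 = -4883*(-1/6993) + 1502*(1/10493) = 4883/6993 + 1502/10493 = 8820115/10482507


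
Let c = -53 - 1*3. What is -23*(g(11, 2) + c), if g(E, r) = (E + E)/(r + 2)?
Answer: 2323/2 ≈ 1161.5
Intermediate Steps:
g(E, r) = 2*E/(2 + r) (g(E, r) = (2*E)/(2 + r) = 2*E/(2 + r))
c = -56 (c = -53 - 3 = -56)
-23*(g(11, 2) + c) = -23*(2*11/(2 + 2) - 56) = -23*(2*11/4 - 56) = -23*(2*11*(¼) - 56) = -23*(11/2 - 56) = -23*(-101/2) = 2323/2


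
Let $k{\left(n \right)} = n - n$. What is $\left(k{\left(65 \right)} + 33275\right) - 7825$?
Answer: $25450$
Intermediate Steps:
$k{\left(n \right)} = 0$
$\left(k{\left(65 \right)} + 33275\right) - 7825 = \left(0 + 33275\right) - 7825 = 33275 - 7825 = 25450$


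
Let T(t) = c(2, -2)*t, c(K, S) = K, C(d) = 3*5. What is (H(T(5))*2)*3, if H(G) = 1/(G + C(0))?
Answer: 6/25 ≈ 0.24000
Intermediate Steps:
C(d) = 15
T(t) = 2*t
H(G) = 1/(15 + G) (H(G) = 1/(G + 15) = 1/(15 + G))
(H(T(5))*2)*3 = (2/(15 + 2*5))*3 = (2/(15 + 10))*3 = (2/25)*3 = 6/25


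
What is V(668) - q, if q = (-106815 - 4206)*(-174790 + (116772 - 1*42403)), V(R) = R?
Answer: -11148839173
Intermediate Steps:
q = 11148839841 (q = -111021*(-174790 + (116772 - 42403)) = -111021*(-174790 + 74369) = -111021*(-100421) = 11148839841)
V(668) - q = 668 - 1*11148839841 = 668 - 11148839841 = -11148839173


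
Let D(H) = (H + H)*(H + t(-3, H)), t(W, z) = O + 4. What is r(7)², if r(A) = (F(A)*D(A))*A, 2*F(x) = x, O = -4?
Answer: 5764801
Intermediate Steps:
F(x) = x/2
t(W, z) = 0 (t(W, z) = -4 + 4 = 0)
D(H) = 2*H² (D(H) = (H + H)*(H + 0) = (2*H)*H = 2*H²)
r(A) = A⁴ (r(A) = ((A/2)*(2*A²))*A = A³*A = A⁴)
r(7)² = (7⁴)² = 2401² = 5764801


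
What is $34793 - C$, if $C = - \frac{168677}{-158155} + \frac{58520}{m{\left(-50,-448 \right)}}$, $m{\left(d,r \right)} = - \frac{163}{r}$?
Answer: $- \frac{3249432836006}{25779265} \approx -1.2605 \cdot 10^{5}$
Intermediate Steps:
$C = \frac{4146370803151}{25779265}$ ($C = - \frac{168677}{-158155} + \frac{58520}{\left(-163\right) \frac{1}{-448}} = \left(-168677\right) \left(- \frac{1}{158155}\right) + \frac{58520}{\left(-163\right) \left(- \frac{1}{448}\right)} = \frac{168677}{158155} + \frac{58520}{\frac{163}{448}} = \frac{168677}{158155} + 58520 \cdot \frac{448}{163} = \frac{168677}{158155} + \frac{26216960}{163} = \frac{4146370803151}{25779265} \approx 1.6084 \cdot 10^{5}$)
$34793 - C = 34793 - \frac{4146370803151}{25779265} = - \frac{3249432836006}{25779265}$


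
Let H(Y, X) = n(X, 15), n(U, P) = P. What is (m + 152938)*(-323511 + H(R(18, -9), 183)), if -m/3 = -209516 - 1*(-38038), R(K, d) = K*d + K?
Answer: -215892172512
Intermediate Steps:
R(K, d) = K + K*d
H(Y, X) = 15
m = 514434 (m = -3*(-209516 - 1*(-38038)) = -3*(-209516 + 38038) = -3*(-171478) = 514434)
(m + 152938)*(-323511 + H(R(18, -9), 183)) = (514434 + 152938)*(-323511 + 15) = 667372*(-323496) = -215892172512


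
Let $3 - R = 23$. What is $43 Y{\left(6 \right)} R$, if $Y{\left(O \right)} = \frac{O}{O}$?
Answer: $-860$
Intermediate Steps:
$R = -20$ ($R = 3 - 23 = -20$)
$Y{\left(O \right)} = 1$
$43 Y{\left(6 \right)} R = 43 \cdot 1 \left(-20\right) = 43 \left(-20\right) = -860$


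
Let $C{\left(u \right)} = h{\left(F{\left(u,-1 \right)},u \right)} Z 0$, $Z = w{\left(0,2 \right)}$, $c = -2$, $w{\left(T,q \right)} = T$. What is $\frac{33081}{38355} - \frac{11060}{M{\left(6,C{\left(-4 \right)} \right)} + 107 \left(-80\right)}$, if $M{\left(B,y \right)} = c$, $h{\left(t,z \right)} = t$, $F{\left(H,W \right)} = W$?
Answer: $\frac{117907637}{54732585} \approx 2.1543$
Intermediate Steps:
$Z = 0$
$C{\left(u \right)} = 0$ ($C{\left(u \right)} = \left(-1\right) 0 \cdot 0 = 0 \cdot 0 = 0$)
$M{\left(B,y \right)} = -2$
$\frac{33081}{38355} - \frac{11060}{M{\left(6,C{\left(-4 \right)} \right)} + 107 \left(-80\right)} = \frac{33081}{38355} - \frac{11060}{-2 + 107 \left(-80\right)} = 33081 \cdot \frac{1}{38355} - \frac{11060}{-2 - 8560} = \frac{11027}{12785} - \frac{11060}{-8562} = \frac{11027}{12785} - - \frac{5530}{4281} = \frac{11027}{12785} + \frac{5530}{4281} = \frac{117907637}{54732585}$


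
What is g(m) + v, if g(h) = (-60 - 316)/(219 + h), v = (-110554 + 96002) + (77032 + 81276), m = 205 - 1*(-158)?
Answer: 41832808/291 ≈ 1.4376e+5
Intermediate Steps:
m = 363 (m = 205 + 158 = 363)
v = 143756 (v = -14552 + 158308 = 143756)
g(h) = -376/(219 + h)
g(m) + v = -376/(219 + 363) + 143756 = -376/582 + 143756 = -376*1/582 + 143756 = -188/291 + 143756 = 41832808/291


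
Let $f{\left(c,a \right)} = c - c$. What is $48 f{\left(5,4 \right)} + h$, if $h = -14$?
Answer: $-14$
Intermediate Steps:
$f{\left(c,a \right)} = 0$
$48 f{\left(5,4 \right)} + h = 48 \cdot 0 - 14 = 0 - 14 = -14$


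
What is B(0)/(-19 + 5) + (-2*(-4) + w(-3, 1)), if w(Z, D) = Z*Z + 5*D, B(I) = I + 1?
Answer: 307/14 ≈ 21.929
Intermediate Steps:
B(I) = 1 + I
w(Z, D) = Z² + 5*D
B(0)/(-19 + 5) + (-2*(-4) + w(-3, 1)) = (1 + 0)/(-19 + 5) + (-2*(-4) + ((-3)² + 5*1)) = 1/(-14) + (8 + (9 + 5)) = 1*(-1/14) + (8 + 14) = -1/14 + 22 = 307/14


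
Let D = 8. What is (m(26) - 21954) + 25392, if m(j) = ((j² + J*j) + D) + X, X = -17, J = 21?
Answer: 4651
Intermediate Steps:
m(j) = -9 + j² + 21*j (m(j) = ((j² + 21*j) + 8) - 17 = (8 + j² + 21*j) - 17 = -9 + j² + 21*j)
(m(26) - 21954) + 25392 = ((-9 + 26² + 21*26) - 21954) + 25392 = ((-9 + 676 + 546) - 21954) + 25392 = (1213 - 21954) + 25392 = -20741 + 25392 = 4651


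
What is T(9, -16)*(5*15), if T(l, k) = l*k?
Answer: -10800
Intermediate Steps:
T(l, k) = k*l
T(9, -16)*(5*15) = (-16*9)*(5*15) = -144*75 = -10800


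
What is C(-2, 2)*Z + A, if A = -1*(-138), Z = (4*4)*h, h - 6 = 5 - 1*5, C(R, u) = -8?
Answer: -630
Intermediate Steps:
h = 6 (h = 6 + (5 - 1*5) = 6 + (5 - 5) = 6 + 0 = 6)
Z = 96 (Z = (4*4)*6 = 16*6 = 96)
A = 138
C(-2, 2)*Z + A = -8*96 + 138 = -768 + 138 = -630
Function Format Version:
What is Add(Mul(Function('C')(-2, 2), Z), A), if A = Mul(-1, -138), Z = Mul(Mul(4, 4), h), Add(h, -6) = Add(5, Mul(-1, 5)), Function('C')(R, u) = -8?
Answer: -630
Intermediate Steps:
h = 6 (h = Add(6, Add(5, Mul(-1, 5))) = Add(6, Add(5, -5)) = Add(6, 0) = 6)
Z = 96 (Z = Mul(Mul(4, 4), 6) = Mul(16, 6) = 96)
A = 138
Add(Mul(Function('C')(-2, 2), Z), A) = Add(Mul(-8, 96), 138) = Add(-768, 138) = -630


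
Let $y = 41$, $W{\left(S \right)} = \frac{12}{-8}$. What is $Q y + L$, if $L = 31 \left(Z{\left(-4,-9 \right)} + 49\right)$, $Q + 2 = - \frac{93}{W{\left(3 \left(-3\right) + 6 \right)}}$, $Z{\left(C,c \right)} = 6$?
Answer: $4165$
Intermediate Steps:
$W{\left(S \right)} = - \frac{3}{2}$ ($W{\left(S \right)} = 12 \left(- \frac{1}{8}\right) = - \frac{3}{2}$)
$Q = 60$ ($Q = -2 - \frac{93}{- \frac{3}{2}} = -2 - -62 = -2 + 62 = 60$)
$L = 1705$ ($L = 31 \left(6 + 49\right) = 31 \cdot 55 = 1705$)
$Q y + L = 60 \cdot 41 + 1705 = 2460 + 1705 = 4165$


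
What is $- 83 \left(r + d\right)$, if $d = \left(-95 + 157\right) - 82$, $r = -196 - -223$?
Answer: $-581$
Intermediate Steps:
$r = 27$ ($r = -196 + 223 = 27$)
$d = -20$ ($d = 62 - 82 = -20$)
$- 83 \left(r + d\right) = - 83 \left(27 - 20\right) = \left(-83\right) 7 = -581$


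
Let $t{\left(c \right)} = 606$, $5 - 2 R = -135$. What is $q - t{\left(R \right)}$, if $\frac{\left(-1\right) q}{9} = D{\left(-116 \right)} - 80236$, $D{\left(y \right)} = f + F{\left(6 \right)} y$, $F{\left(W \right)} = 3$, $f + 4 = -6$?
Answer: $724740$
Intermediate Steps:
$f = -10$ ($f = -4 - 6 = -10$)
$R = 70$ ($R = \frac{5}{2} - - \frac{135}{2} = \frac{5}{2} + \frac{135}{2} = 70$)
$D{\left(y \right)} = -10 + 3 y$
$q = 725346$ ($q = - 9 \left(\left(-10 + 3 \left(-116\right)\right) - 80236\right) = - 9 \left(\left(-10 - 348\right) - 80236\right) = - 9 \left(-358 - 80236\right) = \left(-9\right) \left(-80594\right) = 725346$)
$q - t{\left(R \right)} = 725346 - 606 = 724740$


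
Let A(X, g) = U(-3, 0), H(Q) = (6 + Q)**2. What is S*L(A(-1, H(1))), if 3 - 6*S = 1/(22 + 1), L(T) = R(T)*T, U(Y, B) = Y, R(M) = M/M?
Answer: -34/23 ≈ -1.4783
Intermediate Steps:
R(M) = 1
A(X, g) = -3
L(T) = T (L(T) = 1*T = T)
S = 34/69 (S = 1/2 - 1/(6*(22 + 1)) = 1/2 - 1/6/23 = 1/2 - 1/6*1/23 = 1/2 - 1/138 = 34/69 ≈ 0.49275)
S*L(A(-1, H(1))) = (34/69)*(-3) = -34/23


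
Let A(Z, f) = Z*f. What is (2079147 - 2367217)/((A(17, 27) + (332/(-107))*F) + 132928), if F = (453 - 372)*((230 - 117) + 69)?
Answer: -6164698/1875613 ≈ -3.2868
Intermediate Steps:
F = 14742 (F = 81*(113 + 69) = 81*182 = 14742)
(2079147 - 2367217)/((A(17, 27) + (332/(-107))*F) + 132928) = (2079147 - 2367217)/((17*27 + (332/(-107))*14742) + 132928) = -288070/((459 + (332*(-1/107))*14742) + 132928) = -288070/((459 - 332/107*14742) + 132928) = -288070/((459 - 4894344/107) + 132928) = -288070/(-4845231/107 + 132928) = -288070/9378065/107 = -288070*107/9378065 = -6164698/1875613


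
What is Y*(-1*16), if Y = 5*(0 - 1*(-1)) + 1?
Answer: -96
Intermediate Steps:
Y = 6 (Y = 5*(0 + 1) + 1 = 5*1 + 1 = 5 + 1 = 6)
Y*(-1*16) = 6*(-1*16) = 6*(-16) = -96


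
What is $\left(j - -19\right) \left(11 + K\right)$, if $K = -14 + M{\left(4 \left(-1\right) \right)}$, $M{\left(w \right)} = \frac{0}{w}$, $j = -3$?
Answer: $-48$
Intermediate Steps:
$M{\left(w \right)} = 0$
$K = -14$ ($K = -14 + 0 = -14$)
$\left(j - -19\right) \left(11 + K\right) = \left(-3 - -19\right) \left(11 - 14\right) = \left(-3 + 19\right) \left(-3\right) = 16 \left(-3\right) = -48$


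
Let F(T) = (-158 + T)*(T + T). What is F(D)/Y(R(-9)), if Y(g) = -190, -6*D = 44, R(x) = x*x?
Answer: -10912/855 ≈ -12.763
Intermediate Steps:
R(x) = x**2
D = -22/3 (D = -1/6*44 = -22/3 ≈ -7.3333)
F(T) = 2*T*(-158 + T) (F(T) = (-158 + T)*(2*T) = 2*T*(-158 + T))
F(D)/Y(R(-9)) = (2*(-22/3)*(-158 - 22/3))/(-190) = (2*(-22/3)*(-496/3))*(-1/190) = (21824/9)*(-1/190) = -10912/855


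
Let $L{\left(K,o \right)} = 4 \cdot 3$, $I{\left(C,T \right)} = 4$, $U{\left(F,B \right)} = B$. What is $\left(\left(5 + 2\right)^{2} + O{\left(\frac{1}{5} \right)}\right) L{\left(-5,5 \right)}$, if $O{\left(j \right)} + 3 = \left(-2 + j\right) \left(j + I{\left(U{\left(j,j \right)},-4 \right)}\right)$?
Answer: $\frac{11532}{25} \approx 461.28$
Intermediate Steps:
$O{\left(j \right)} = -3 + \left(-2 + j\right) \left(4 + j\right)$ ($O{\left(j \right)} = -3 + \left(-2 + j\right) \left(j + 4\right) = -3 + \left(-2 + j\right) \left(4 + j\right)$)
$L{\left(K,o \right)} = 12$
$\left(\left(5 + 2\right)^{2} + O{\left(\frac{1}{5} \right)}\right) L{\left(-5,5 \right)} = \left(\left(5 + 2\right)^{2} + \left(-11 + \left(\frac{1}{5}\right)^{2} + \frac{2}{5}\right)\right) 12 = \left(7^{2} + \left(-11 + \left(\frac{1}{5}\right)^{2} + 2 \cdot \frac{1}{5}\right)\right) 12 = \left(49 + \left(-11 + \frac{1}{25} + \frac{2}{5}\right)\right) 12 = \left(49 - \frac{264}{25}\right) 12 = \frac{961}{25} \cdot 12 = \frac{11532}{25}$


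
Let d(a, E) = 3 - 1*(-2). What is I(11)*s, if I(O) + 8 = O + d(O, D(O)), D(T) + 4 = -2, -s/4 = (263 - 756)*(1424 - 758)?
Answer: 10506816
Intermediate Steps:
s = 1313352 (s = -4*(263 - 756)*(1424 - 758) = -(-1972)*666 = -4*(-328338) = 1313352)
D(T) = -6 (D(T) = -4 - 2 = -6)
d(a, E) = 5 (d(a, E) = 3 + 2 = 5)
I(O) = -3 + O (I(O) = -8 + (O + 5) = -8 + (5 + O) = -3 + O)
I(11)*s = (-3 + 11)*1313352 = 8*1313352 = 10506816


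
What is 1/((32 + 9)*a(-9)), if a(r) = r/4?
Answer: -4/369 ≈ -0.010840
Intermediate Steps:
a(r) = r/4 (a(r) = r*(¼) = r/4)
1/((32 + 9)*a(-9)) = 1/((32 + 9)*((¼)*(-9))) = 1/(41*(-9/4)) = 1/(-369/4) = -4/369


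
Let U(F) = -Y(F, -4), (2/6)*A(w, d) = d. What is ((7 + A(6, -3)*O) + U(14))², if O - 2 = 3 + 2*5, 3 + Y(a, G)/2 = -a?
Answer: 8836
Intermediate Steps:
Y(a, G) = -6 - 2*a (Y(a, G) = -6 + 2*(-a) = -6 - 2*a)
A(w, d) = 3*d
U(F) = 6 + 2*F (U(F) = -(-6 - 2*F) = 6 + 2*F)
O = 15 (O = 2 + (3 + 2*5) = 2 + (3 + 10) = 2 + 13 = 15)
((7 + A(6, -3)*O) + U(14))² = ((7 + (3*(-3))*15) + (6 + 2*14))² = ((7 - 9*15) + (6 + 28))² = ((7 - 135) + 34)² = (-128 + 34)² = (-94)² = 8836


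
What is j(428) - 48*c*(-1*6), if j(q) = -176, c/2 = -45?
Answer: -26096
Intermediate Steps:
c = -90 (c = 2*(-45) = -90)
j(428) - 48*c*(-1*6) = -176 - 48*(-90)*(-1*6) = -176 - (-4320)*(-6) = -176 - 1*25920 = -176 - 25920 = -26096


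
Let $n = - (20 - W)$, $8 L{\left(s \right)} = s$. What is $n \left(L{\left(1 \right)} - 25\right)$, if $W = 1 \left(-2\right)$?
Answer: $\frac{2189}{4} \approx 547.25$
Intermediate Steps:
$W = -2$
$L{\left(s \right)} = \frac{s}{8}$
$n = -22$ ($n = - (20 - -2) = - (20 + 2) = \left(-1\right) 22 = -22$)
$n \left(L{\left(1 \right)} - 25\right) = - 22 \left(\frac{1}{8} \cdot 1 - 25\right) = - 22 \left(\frac{1}{8} - 25\right) = \left(-22\right) \left(- \frac{199}{8}\right) = \frac{2189}{4}$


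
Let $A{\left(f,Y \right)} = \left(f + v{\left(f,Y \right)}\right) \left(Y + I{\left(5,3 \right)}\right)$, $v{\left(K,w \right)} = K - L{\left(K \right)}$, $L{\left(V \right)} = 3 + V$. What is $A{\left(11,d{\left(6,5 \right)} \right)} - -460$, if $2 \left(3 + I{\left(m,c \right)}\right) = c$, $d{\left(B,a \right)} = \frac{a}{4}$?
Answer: $458$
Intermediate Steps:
$d{\left(B,a \right)} = \frac{a}{4}$ ($d{\left(B,a \right)} = a \frac{1}{4} = \frac{a}{4}$)
$I{\left(m,c \right)} = -3 + \frac{c}{2}$
$v{\left(K,w \right)} = -3$ ($v{\left(K,w \right)} = K - \left(3 + K\right) = -3$)
$A{\left(f,Y \right)} = \left(-3 + f\right) \left(- \frac{3}{2} + Y\right)$ ($A{\left(f,Y \right)} = \left(f - 3\right) \left(Y + \left(-3 + \frac{1}{2} \cdot 3\right)\right) = \left(-3 + f\right) \left(Y + \left(-3 + \frac{3}{2}\right)\right) = \left(-3 + f\right) \left(Y - \frac{3}{2}\right) = \left(-3 + f\right) \left(- \frac{3}{2} + Y\right)$)
$A{\left(11,d{\left(6,5 \right)} \right)} - -460 = \left(\frac{9}{2} - 3 \cdot \frac{1}{4} \cdot 5 - \frac{33}{2} + \frac{1}{4} \cdot 5 \cdot 11\right) - -460 = \left(\frac{9}{2} - \frac{15}{4} - \frac{33}{2} + \frac{5}{4} \cdot 11\right) + 460 = \left(\frac{9}{2} - \frac{15}{4} - \frac{33}{2} + \frac{55}{4}\right) + 460 = -2 + 460 = 458$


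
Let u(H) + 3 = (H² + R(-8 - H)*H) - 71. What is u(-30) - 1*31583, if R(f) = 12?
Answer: -31117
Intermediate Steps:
u(H) = -74 + H² + 12*H (u(H) = -3 + ((H² + 12*H) - 71) = -3 + (-71 + H² + 12*H) = -74 + H² + 12*H)
u(-30) - 1*31583 = (-74 + (-30)² + 12*(-30)) - 1*31583 = (-74 + 900 - 360) - 31583 = 466 - 31583 = -31117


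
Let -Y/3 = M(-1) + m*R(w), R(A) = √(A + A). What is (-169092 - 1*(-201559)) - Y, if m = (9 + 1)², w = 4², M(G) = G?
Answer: 32464 + 1200*√2 ≈ 34161.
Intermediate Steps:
w = 16
m = 100 (m = 10² = 100)
R(A) = √2*√A (R(A) = √(2*A) = √2*√A)
Y = 3 - 1200*√2 (Y = -3*(-1 + 100*(√2*√16)) = -3*(-1 + 100*(√2*4)) = -3*(-1 + 100*(4*√2)) = -3*(-1 + 400*√2) = 3 - 1200*√2 ≈ -1694.1)
(-169092 - 1*(-201559)) - Y = (-169092 - 1*(-201559)) - (3 - 1200*√2) = (-169092 + 201559) + (-3 + 1200*√2) = 32467 + (-3 + 1200*√2) = 32464 + 1200*√2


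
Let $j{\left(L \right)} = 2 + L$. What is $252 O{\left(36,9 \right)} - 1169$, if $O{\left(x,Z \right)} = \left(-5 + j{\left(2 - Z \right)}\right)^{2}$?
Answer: $24031$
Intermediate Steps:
$O{\left(x,Z \right)} = \left(-1 - Z\right)^{2}$ ($O{\left(x,Z \right)} = \left(-5 + \left(2 - \left(-2 + Z\right)\right)\right)^{2} = \left(-5 - \left(-4 + Z\right)\right)^{2} = \left(-1 - Z\right)^{2}$)
$252 O{\left(36,9 \right)} - 1169 = 252 \left(1 + 9\right)^{2} - 1169 = 252 \cdot 10^{2} - 1169 = 252 \cdot 100 - 1169 = 25200 - 1169 = 24031$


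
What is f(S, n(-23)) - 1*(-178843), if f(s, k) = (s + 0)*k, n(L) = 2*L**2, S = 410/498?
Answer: 44748797/249 ≈ 1.7971e+5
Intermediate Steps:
S = 205/249 (S = 410*(1/498) = 205/249 ≈ 0.82329)
f(s, k) = k*s (f(s, k) = s*k = k*s)
f(S, n(-23)) - 1*(-178843) = (2*(-23)**2)*(205/249) - 1*(-178843) = (2*529)*(205/249) + 178843 = 1058*(205/249) + 178843 = 216890/249 + 178843 = 44748797/249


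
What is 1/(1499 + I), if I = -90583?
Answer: -1/89084 ≈ -1.1225e-5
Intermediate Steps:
1/(1499 + I) = 1/(1499 - 90583) = 1/(-89084) = -1/89084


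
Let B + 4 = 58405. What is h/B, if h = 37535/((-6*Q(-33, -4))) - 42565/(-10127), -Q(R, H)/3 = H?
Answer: -377052265/42582738744 ≈ -0.0088546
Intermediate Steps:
B = 58401 (B = -4 + 58405 = 58401)
Q(R, H) = -3*H
h = -377052265/729144 (h = 37535/((-(-18)*(-4))) - 42565/(-10127) = 37535/((-6*12)) - 42565*(-1/10127) = 37535/(-72) + 42565/10127 = 37535*(-1/72) + 42565/10127 = -37535/72 + 42565/10127 = -377052265/729144 ≈ -517.12)
h/B = -377052265/729144/58401 = -377052265/729144*1/58401 = -377052265/42582738744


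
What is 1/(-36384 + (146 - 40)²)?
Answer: -1/25148 ≈ -3.9765e-5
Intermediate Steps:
1/(-36384 + (146 - 40)²) = 1/(-36384 + 106²) = 1/(-36384 + 11236) = 1/(-25148) = -1/25148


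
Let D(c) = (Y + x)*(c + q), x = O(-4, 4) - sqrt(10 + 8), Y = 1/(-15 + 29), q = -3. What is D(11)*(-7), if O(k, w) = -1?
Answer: 52 + 168*sqrt(2) ≈ 289.59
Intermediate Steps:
Y = 1/14 ≈ 0.071429
x = -1 - 3*sqrt(2) (x = -1 - sqrt(10 + 8) = -1 - sqrt(18) = -1 - 3*sqrt(2) ≈ -5.2426)
D(c) = (-3 + c)*(-13/14 - 3*sqrt(2)) (D(c) = (1/14 + (-1 - 3*sqrt(2)))*(c - 3) = (-13/14 - 3*sqrt(2))*(-3 + c) = (-3 + c)*(-13/14 - 3*sqrt(2)))
D(11)*(-7) = (39/14 + 9*sqrt(2) - 13/14*11 - 3*11*sqrt(2))*(-7) = (39/14 + 9*sqrt(2) - 143/14 - 33*sqrt(2))*(-7) = (-52/7 - 24*sqrt(2))*(-7) = 52 + 168*sqrt(2)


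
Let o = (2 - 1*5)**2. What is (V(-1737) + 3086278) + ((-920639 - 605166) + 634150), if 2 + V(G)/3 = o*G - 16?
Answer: 2147670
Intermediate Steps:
o = 9 (o = (2 - 5)**2 = (-3)**2 = 9)
V(G) = -54 + 27*G (V(G) = -6 + 3*(9*G - 16) = -6 + 3*(-16 + 9*G) = -6 + (-48 + 27*G) = -54 + 27*G)
(V(-1737) + 3086278) + ((-920639 - 605166) + 634150) = ((-54 + 27*(-1737)) + 3086278) + ((-920639 - 605166) + 634150) = ((-54 - 46899) + 3086278) + (-1525805 + 634150) = (-46953 + 3086278) - 891655 = 3039325 - 891655 = 2147670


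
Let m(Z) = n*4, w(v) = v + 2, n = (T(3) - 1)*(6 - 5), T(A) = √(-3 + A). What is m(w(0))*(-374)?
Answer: 1496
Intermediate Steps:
n = -1 (n = (√(-3 + 3) - 1)*(6 - 5) = (√0 - 1)*1 = (0 - 1)*1 = -1*1 = -1)
w(v) = 2 + v
m(Z) = -4 (m(Z) = -1*4 = -4)
m(w(0))*(-374) = -4*(-374) = 1496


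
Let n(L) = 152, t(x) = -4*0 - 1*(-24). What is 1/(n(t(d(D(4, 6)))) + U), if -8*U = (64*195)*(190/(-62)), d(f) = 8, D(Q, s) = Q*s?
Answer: 31/152912 ≈ 0.00020273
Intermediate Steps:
t(x) = 24 (t(x) = 0 + 24 = 24)
U = 148200/31 (U = -64*195*190/(-62)/8 = -1560*190*(-1/62) = -1560*(-95)/31 = -⅛*(-1185600/31) = 148200/31 ≈ 4780.6)
1/(n(t(d(D(4, 6)))) + U) = 1/(152 + 148200/31) = 1/(152912/31) = 31/152912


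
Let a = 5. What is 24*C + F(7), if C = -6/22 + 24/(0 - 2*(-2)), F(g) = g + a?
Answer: 1644/11 ≈ 149.45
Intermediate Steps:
F(g) = 5 + g (F(g) = g + 5 = 5 + g)
C = 63/11 (C = -6*1/22 + 24/(0 + 4) = -3/11 + 24/4 = -3/11 + 24*(¼) = -3/11 + 6 = 63/11 ≈ 5.7273)
24*C + F(7) = 24*(63/11) + (5 + 7) = 1512/11 + 12 = 1644/11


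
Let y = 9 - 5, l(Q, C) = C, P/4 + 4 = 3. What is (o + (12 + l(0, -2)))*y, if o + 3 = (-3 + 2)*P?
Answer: 44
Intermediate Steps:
P = -4 (P = -16 + 4*3 = -16 + 12 = -4)
y = 4
o = 1 (o = -3 + (-3 + 2)*(-4) = -3 - 1*(-4) = -3 + 4 = 1)
(o + (12 + l(0, -2)))*y = (1 + (12 - 2))*4 = (1 + 10)*4 = 11*4 = 44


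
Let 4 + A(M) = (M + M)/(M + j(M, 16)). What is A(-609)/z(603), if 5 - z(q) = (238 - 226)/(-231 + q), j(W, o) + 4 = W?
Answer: -56885/94094 ≈ -0.60456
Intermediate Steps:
j(W, o) = -4 + W
z(q) = 5 - 12/(-231 + q) (z(q) = 5 - (238 - 226)/(-231 + q) = 5 - 12/(-231 + q))
A(M) = -4 + 2*M/(-4 + 2*M) (A(M) = -4 + (M + M)/(M + (-4 + M)) = -4 + (2*M)/(-4 + 2*M) = -4 + 2*M/(-4 + 2*M))
A(-609)/z(603) = ((8 - 3*(-609))/(-2 - 609))/(((-1167 + 5*603)/(-231 + 603))) = ((8 + 1827)/(-611))/(((-1167 + 3015)/372)) = (-1/611*1835)/(((1/372)*1848)) = -1835/(611*154/31) = -1835/611*31/154 = -56885/94094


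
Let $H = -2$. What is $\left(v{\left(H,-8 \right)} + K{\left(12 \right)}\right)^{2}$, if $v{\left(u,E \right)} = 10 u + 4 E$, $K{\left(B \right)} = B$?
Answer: $1600$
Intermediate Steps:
$v{\left(u,E \right)} = 4 E + 10 u$
$\left(v{\left(H,-8 \right)} + K{\left(12 \right)}\right)^{2} = \left(\left(4 \left(-8\right) + 10 \left(-2\right)\right) + 12\right)^{2} = \left(\left(-32 - 20\right) + 12\right)^{2} = \left(-52 + 12\right)^{2} = \left(-40\right)^{2} = 1600$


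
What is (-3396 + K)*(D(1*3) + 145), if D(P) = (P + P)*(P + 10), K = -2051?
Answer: -1214681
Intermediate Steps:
D(P) = 2*P*(10 + P) (D(P) = (2*P)*(10 + P) = 2*P*(10 + P))
(-3396 + K)*(D(1*3) + 145) = (-3396 - 2051)*(2*(1*3)*(10 + 1*3) + 145) = -5447*(2*3*(10 + 3) + 145) = -5447*(2*3*13 + 145) = -5447*(78 + 145) = -5447*223 = -1214681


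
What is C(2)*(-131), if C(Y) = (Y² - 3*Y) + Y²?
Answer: -262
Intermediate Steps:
C(Y) = -3*Y + 2*Y²
C(2)*(-131) = (2*(-3 + 2*2))*(-131) = (2*(-3 + 4))*(-131) = (2*1)*(-131) = 2*(-131) = -262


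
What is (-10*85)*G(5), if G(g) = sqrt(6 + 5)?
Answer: -850*sqrt(11) ≈ -2819.1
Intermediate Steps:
G(g) = sqrt(11)
(-10*85)*G(5) = (-10*85)*sqrt(11) = -850*sqrt(11)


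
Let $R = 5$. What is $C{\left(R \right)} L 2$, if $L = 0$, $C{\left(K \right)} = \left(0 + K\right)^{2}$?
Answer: $0$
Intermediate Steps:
$C{\left(K \right)} = K^{2}$
$C{\left(R \right)} L 2 = 5^{2} \cdot 0 \cdot 2 = 25 \cdot 0 \cdot 2 = 0 \cdot 2 = 0$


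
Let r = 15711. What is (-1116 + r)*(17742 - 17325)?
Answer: 6086115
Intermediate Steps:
(-1116 + r)*(17742 - 17325) = (-1116 + 15711)*(17742 - 17325) = 14595*417 = 6086115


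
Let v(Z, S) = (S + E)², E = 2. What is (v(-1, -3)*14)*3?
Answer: 42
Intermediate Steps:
v(Z, S) = (2 + S)² (v(Z, S) = (S + 2)² = (2 + S)²)
(v(-1, -3)*14)*3 = ((2 - 3)²*14)*3 = ((-1)²*14)*3 = (1*14)*3 = 14*3 = 42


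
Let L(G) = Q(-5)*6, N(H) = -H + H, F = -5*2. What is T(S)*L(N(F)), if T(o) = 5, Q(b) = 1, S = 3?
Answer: 30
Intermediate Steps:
F = -10
N(H) = 0
L(G) = 6 (L(G) = 1*6 = 6)
T(S)*L(N(F)) = 5*6 = 30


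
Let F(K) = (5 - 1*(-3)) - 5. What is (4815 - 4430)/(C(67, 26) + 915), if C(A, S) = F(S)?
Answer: 385/918 ≈ 0.41939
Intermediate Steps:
F(K) = 3 (F(K) = (5 + 3) - 5 = 8 - 5 = 3)
C(A, S) = 3
(4815 - 4430)/(C(67, 26) + 915) = (4815 - 4430)/(3 + 915) = 385/918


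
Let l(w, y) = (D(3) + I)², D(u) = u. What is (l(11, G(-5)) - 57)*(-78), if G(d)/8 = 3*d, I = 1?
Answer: 3198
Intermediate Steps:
G(d) = 24*d (G(d) = 8*(3*d) = 24*d)
l(w, y) = 16 (l(w, y) = (3 + 1)² = 4² = 16)
(l(11, G(-5)) - 57)*(-78) = (16 - 57)*(-78) = -41*(-78) = 3198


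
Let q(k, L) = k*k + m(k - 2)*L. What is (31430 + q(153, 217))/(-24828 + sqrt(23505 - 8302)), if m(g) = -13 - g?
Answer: -477963828/616414381 - 19251*sqrt(15203)/616414381 ≈ -0.77924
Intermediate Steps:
q(k, L) = k**2 + L*(-11 - k) (q(k, L) = k*k + (-13 - (k - 2))*L = k**2 + (-13 - (-2 + k))*L = k**2 + (-13 + (2 - k))*L = k**2 + (-11 - k)*L = k**2 + L*(-11 - k))
(31430 + q(153, 217))/(-24828 + sqrt(23505 - 8302)) = (31430 + (153**2 - 1*217*(11 + 153)))/(-24828 + sqrt(23505 - 8302)) = (31430 + (23409 - 1*217*164))/(-24828 + sqrt(15203)) = (31430 + (23409 - 35588))/(-24828 + sqrt(15203)) = (31430 - 12179)/(-24828 + sqrt(15203)) = 19251/(-24828 + sqrt(15203))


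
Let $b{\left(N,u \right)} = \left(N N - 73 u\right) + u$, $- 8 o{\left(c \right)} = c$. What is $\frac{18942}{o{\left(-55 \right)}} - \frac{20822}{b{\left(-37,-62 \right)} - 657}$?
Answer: $\frac{35600233}{12940} \approx 2751.2$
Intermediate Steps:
$o{\left(c \right)} = - \frac{c}{8}$
$b{\left(N,u \right)} = N^{2} - 72 u$ ($b{\left(N,u \right)} = \left(N^{2} - 73 u\right) + u = N^{2} - 72 u$)
$\frac{18942}{o{\left(-55 \right)}} - \frac{20822}{b{\left(-37,-62 \right)} - 657} = \frac{18942}{\left(- \frac{1}{8}\right) \left(-55\right)} - \frac{20822}{\left(\left(-37\right)^{2} - -4464\right) - 657} = \frac{18942}{\frac{55}{8}} - \frac{20822}{\left(1369 + 4464\right) - 657} = 18942 \cdot \frac{8}{55} - \frac{20822}{5833 - 657} = \frac{13776}{5} - \frac{20822}{5176} = \frac{13776}{5} - \frac{10411}{2588} = \frac{35600233}{12940}$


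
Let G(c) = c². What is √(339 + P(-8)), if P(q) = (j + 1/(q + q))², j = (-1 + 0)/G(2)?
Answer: √86809/16 ≈ 18.415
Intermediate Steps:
j = -¼ (j = (-1 + 0)/(2²) = -1/4 = -1*¼ = -¼ ≈ -0.25000)
P(q) = (-¼ + 1/(2*q))² (P(q) = (-¼ + 1/(q + q))² = (-¼ + 1/(2*q))²)
√(339 + P(-8)) = √(339 + (1/16)*(2 - 1*(-8))²/(-8)²) = √(339 + (1/16)*(1/64)*(2 + 8)²) = √(339 + (1/16)*(1/64)*10²) = √(339 + (1/16)*(1/64)*100) = √(339 + 25/256) = √(86809/256) = √86809/16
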